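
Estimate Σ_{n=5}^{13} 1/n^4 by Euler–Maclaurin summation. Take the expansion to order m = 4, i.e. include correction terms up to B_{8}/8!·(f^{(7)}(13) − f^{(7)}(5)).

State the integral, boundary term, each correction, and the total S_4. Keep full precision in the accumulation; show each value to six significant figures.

S_4 ≈ 0.00343619

∫_5^13 1/x^4 dx evaluates to 0.00251494.
½[f(5) + f(13)] = ½[0.00160000 + 3.50128e-05] = 0.000817506.
Running total after boundary: 0.00333245.
Correction k=1: B_{2}/2! · (f^{(1)}(13) − f^{(1)}(5)) = 1/12 · (-1.07732e-05 − (-0.00128000)) = 0.000105769.
Running total after k=1: 0.00343822.
Correction k=2: B_{4}/4! · (f^{(3)}(13) − f^{(3)}(5)) = −1/720 · (-1.91240e-06 − (-0.00153600)) = -2.13068e-06.
Running total after k=2: 0.00343609.
Correction k=3: B_{6}/6! · (f^{(5)}(13) − f^{(5)}(5)) = 1/30240 · (-6.33693e-07 − (-0.00344064)) = 1.13757e-07.
Running total after k=3: 0.00343620.
Correction k=4: B_{8}/8! · (f^{(7)}(13) − f^{(7)}(5)) = −1/1209600 · (-3.37470e-07 − (-0.0123863)) = -1.02397e-08.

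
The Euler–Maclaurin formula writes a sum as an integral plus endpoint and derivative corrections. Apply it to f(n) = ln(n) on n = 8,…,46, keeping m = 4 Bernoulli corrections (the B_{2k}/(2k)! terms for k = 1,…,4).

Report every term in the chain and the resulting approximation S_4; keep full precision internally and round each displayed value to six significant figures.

S_4 ≈ 124.427

Integral: ∫_8^46 ln(x) dx = 121.482.
½[f(8) + f(46)] = ½[2.07944 + 3.82864] = 2.95404.
Integral + boundary = 124.436.
Correction k=1: B_{2}/2! · (f^{(1)}(46) − f^{(1)}(8)) = 1/12 · (0.0217391 − 0.125000) = -0.00860507.
Partial sum through k=1: 124.427.
Correction k=2: B_{4}/4! · (f^{(3)}(46) − f^{(3)}(8)) = −1/720 · (2.05474e-05 − 0.00390625) = 5.39681e-06.
Partial sum through k=2: 124.427.
Correction k=3: B_{6}/6! · (f^{(5)}(46) − f^{(5)}(8)) = 1/30240 · (1.16526e-07 − 0.000732422) = -2.42164e-08.
Partial sum through k=3: 124.427.
Correction k=4: B_{8}/8! · (f^{(7)}(46) − f^{(7)}(8)) = −1/1209600 · (1.65207e-09 − 0.000343323) = 2.83830e-10.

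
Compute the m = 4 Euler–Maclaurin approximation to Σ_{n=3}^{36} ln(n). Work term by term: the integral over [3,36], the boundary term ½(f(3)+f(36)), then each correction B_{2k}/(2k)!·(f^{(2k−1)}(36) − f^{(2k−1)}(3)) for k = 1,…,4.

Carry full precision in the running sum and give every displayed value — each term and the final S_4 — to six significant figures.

Integral: ∫_3^36 ln(x) dx = 92.7108.
Endpoint term: (f(3) + f(36))/2 = (1.09861 + 3.58352)/2 = 2.34107.
Integral + boundary = 95.0519.
k=1: B_{2}/(2)! × [f^{(1)}(36) − f^{(1)}(3)] = 1/12 × (0.0277778 − 0.333333) = -0.0254630.
After k=1: 95.0264.
k=2: B_{4}/(4)! × [f^{(3)}(36) − f^{(3)}(3)] = −1/720 × (4.28669e-05 − 0.0740741) = 0.000102821.
After k=2: 95.0266.
k=3: B_{6}/(6)! × [f^{(5)}(36) − f^{(5)}(3)] = 1/30240 × (3.96916e-07 − 0.0987654) = -3.26604e-06.
After k=3: 95.0265.
k=4: B_{8}/(8)! × [f^{(7)}(36) − f^{(7)}(3)] = −1/1209600 × (9.18787e-09 − 0.329218) = 2.72171e-07.

S_4 ≈ 95.0265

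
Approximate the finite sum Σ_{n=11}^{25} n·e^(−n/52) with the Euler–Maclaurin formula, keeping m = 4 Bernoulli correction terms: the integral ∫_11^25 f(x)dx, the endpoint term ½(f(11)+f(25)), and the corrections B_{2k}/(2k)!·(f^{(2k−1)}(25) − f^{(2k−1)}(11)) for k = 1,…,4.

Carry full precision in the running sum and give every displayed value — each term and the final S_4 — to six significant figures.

S_4 ≈ 187.842

Integral: ∫_11^25 x·e^(−x/52) dx = 175.688.
Endpoint term: (f(11) + f(25))/2 = (8.90272 + 15.4577)/2 = 12.1802.
Running total after boundary: 187.868.
Order-1 term: 1/12 · (0.321044 − 0.638132) = -0.0264240.
Partial sum through k=1: 187.842.
Order-2 term: −1/720 · (0.000576058 − 0.000834618) = 3.59112e-07.
Partial sum through k=2: 187.842.
Order-3 term: 1/30240 · (3.82169e-07 − 5.30045e-07) = -4.89007e-12.
Partial sum through k=3: 187.842.
Order-4 term: −1/1209600 · (2.03883e-10 − 2.77895e-10) = 6.11875e-17.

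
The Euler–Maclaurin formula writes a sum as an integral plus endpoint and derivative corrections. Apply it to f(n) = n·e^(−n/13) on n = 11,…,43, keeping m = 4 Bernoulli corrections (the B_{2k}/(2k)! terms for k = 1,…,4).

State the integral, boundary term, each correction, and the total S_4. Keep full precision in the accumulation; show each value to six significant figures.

∫_11^43 x·e^(−x/13) dx evaluates to 107.222.
Boundary: ½(f(11) + f(43)) = ½(4.71968 + 1.57382) = 3.14675.
Running total after boundary: 110.369.
Order-1 term: 1/12 · (-0.0844628 − 0.0660095) = -0.0125394.
Partial sum through k=1: 110.356.
Order-2 term: −1/720 · (-6.66373e-05 − 0.00546825) = 7.68734e-06.
Partial sum through k=2: 110.356.
Order-3 term: 1/30240 · (2.16867e-06 − 6.24018e-05) = -1.99184e-09.
Partial sum through k=3: 110.356.
Order-4 term: −1/1209600 · (2.79979e-08 − 5.47024e-07) = 4.29089e-13.

S_4 ≈ 110.356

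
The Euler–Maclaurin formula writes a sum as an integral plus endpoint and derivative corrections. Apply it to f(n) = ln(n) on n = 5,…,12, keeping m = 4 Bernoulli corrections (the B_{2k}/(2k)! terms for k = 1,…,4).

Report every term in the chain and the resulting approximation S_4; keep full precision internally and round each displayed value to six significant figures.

S_4 ≈ 16.8092

Integral: ∫_5^12 ln(x) dx = 14.7717.
½[f(5) + f(12)] = ½[1.60944 + 2.48491] = 2.04717.
Integral + boundary = 16.8189.
Correction k=1: B_{2}/2! · (f^{(1)}(12) − f^{(1)}(5)) = 1/12 · (0.0833333 − 0.200000) = -0.00972222.
Running total after k=1: 16.8091.
Correction k=2: B_{4}/4! · (f^{(3)}(12) − f^{(3)}(5)) = −1/720 · (0.00115741 − 0.0160000) = 2.06147e-05.
Running total after k=2: 16.8092.
Correction k=3: B_{6}/6! · (f^{(5)}(12) − f^{(5)}(5)) = 1/30240 · (9.64506e-05 − 0.00768000) = -2.50779e-07.
Running total after k=3: 16.8092.
Correction k=4: B_{8}/8! · (f^{(7)}(12) − f^{(7)}(5)) = −1/1209600 · (2.00939e-05 − 0.00921600) = 7.60244e-09.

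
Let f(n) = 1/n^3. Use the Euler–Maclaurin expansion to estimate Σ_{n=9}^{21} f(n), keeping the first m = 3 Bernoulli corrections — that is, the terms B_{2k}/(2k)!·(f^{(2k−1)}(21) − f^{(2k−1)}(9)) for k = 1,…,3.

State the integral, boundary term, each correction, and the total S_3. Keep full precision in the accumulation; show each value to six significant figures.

S_3 ≈ 0.00581558

∫_9^21 1/x^3 dx evaluates to 0.00503905.
Boundary: ½(f(9) + f(21)) = ½(0.00137174 + 0.000107980) = 0.000739861.
So far: 0.00577891.
k=1: B_{2}/(2)! × [f^{(1)}(21) − f^{(1)}(9)] = 1/12 × (-1.54257e-05 − (-0.000457247)) = 3.68185e-05.
Partial sum through k=1: 0.00581573.
k=2: B_{4}/(4)! × [f^{(3)}(21) − f^{(3)}(9)] = −1/720 × (-6.99577e-07 − (-0.000112901)) = -1.55835e-07.
Partial sum through k=2: 0.00581558.
k=3: B_{6}/(6)! × [f^{(5)}(21) − f^{(5)}(9)] = 1/30240 × (-6.66264e-08 − (-5.85410e-05)) = 1.93368e-09.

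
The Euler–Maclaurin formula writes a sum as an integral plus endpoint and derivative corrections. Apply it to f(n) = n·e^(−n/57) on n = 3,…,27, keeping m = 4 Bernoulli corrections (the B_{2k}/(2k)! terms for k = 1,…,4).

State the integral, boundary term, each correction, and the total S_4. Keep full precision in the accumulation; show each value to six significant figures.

Integral: ∫_3^27 x·e^(−x/57) dx = 263.149.
Boundary: ½(f(3) + f(27)) = ½(2.84619 + 16.8130) = 9.82960.
Running total after boundary: 272.978.
Order-1 term: 1/12 · (0.327739 − 0.898796) = -0.0475881.
Partial sum through k=1: 272.931.
Order-2 term: −1/720 · (0.000484194 − 0.000860651) = 5.22857e-07.
Partial sum through k=2: 272.931.
Order-3 term: 1/30240 · (2.67010e-07 − 4.44649e-07) = -5.87431e-12.
Partial sum through k=3: 272.931.
Order-4 term: −1/1209600 · (1.18495e-10 − 1.92182e-10) = 6.09187e-17.

S_4 ≈ 272.931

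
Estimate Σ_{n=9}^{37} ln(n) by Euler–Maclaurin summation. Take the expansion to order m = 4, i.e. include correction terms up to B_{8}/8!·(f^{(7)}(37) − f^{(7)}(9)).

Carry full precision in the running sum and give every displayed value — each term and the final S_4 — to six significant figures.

Integral: ∫_9^37 ln(x) dx = 85.8289.
Endpoint term: (f(9) + f(37))/2 = (2.19722 + 3.61092)/2 = 2.90407.
So far: 88.7330.
k=1: B_{2}/(2)! × [f^{(1)}(37) − f^{(1)}(9)] = 1/12 × (0.0270270 − 0.111111) = -0.00700701.
Running total after k=1: 88.7260.
k=2: B_{4}/(4)! × [f^{(3)}(37) − f^{(3)}(9)] = −1/720 × (3.94843e-05 − 0.00274348) = 3.75556e-06.
Running total after k=2: 88.7260.
k=3: B_{6}/(6)! × [f^{(5)}(37) − f^{(5)}(9)] = 1/30240 × (3.46101e-07 − 0.000406442) = -1.34291e-08.
Running total after k=3: 88.7260.
k=4: B_{8}/(8)! × [f^{(7)}(37) − f^{(7)}(9)] = −1/1209600 × (7.58439e-09 − 0.000150534) = 1.24443e-10.

S_4 ≈ 88.7260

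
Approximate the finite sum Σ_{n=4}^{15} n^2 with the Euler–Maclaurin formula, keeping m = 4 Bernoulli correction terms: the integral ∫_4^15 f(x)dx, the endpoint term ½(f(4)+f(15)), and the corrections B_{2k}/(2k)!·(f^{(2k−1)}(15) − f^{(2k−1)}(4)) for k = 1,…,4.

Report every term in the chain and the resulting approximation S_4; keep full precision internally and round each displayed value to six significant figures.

Integral: ∫_4^15 x^2 dx = 1103.67.
Endpoint term: (f(4) + f(15))/2 = (16.0000 + 225.000)/2 = 120.500.
So far: 1224.17.
Order-1 term: 1/12 · (30.0000 − 8.00000) = 1.83333.
After k=1: 1226.00.
Order-2 term: −1/720 · (0.00000 − 0.00000) = 0.00000.
After k=2: 1226.00.
Order-3 term: 1/30240 · (0.00000 − 0.00000) = 0.00000.
After k=3: 1226.00.
Order-4 term: −1/1209600 · (0.00000 − 0.00000) = 0.00000.

S_4 ≈ 1226.00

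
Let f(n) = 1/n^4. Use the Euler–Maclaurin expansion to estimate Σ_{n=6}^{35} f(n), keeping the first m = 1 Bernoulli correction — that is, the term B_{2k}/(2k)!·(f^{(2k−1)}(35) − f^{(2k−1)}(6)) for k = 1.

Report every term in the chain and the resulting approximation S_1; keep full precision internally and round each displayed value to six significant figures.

The integral term ∫_6^35 1/x^4 dx = 0.00153544.
Endpoint term: (f(6) + f(35))/2 = (0.000771605 + 6.66389e-07)/2 = 0.000386136.
Integral + boundary = 0.00192157.
Order-1 term: 1/12 · (-7.61587e-08 − (-0.000514403)) = 4.28606e-05.

S_1 ≈ 0.00196443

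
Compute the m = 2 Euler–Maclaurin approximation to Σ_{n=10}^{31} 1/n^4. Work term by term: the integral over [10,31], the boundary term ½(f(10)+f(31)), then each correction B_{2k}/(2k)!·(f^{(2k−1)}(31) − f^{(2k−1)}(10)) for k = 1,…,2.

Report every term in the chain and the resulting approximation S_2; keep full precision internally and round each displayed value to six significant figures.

S_2 ≈ 0.000375991

The integral term ∫_10^31 1/x^4 dx = 0.000322144.
½[f(10) + f(31)] = ½[0.000100000 + 1.08281e-06] = 5.05414e-05.
Integral + boundary = 0.000372686.
Order-1 term: 1/12 · (-1.39718e-07 − (-4.00000e-05)) = 3.32169e-06.
Running total after k=1: 0.000376007.
Order-2 term: −1/720 · (-4.36164e-09 − (-1.20000e-05)) = -1.66606e-08.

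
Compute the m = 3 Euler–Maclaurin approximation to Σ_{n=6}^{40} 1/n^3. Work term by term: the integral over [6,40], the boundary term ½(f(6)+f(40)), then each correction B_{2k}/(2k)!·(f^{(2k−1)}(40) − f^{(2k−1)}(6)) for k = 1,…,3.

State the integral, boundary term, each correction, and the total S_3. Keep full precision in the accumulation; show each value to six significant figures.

Integral: ∫_6^40 1/x^3 dx = 0.0135764.
Endpoint term: (f(6) + f(40))/2 = (0.00462963 + 1.56250e-05)/2 = 0.00232263.
Running total after boundary: 0.0158990.
k=1: B_{2}/(2)! × [f^{(1)}(40) − f^{(1)}(6)] = 1/12 × (-1.17187e-06 − (-0.00231481)) = 0.000192804.
Running total after k=1: 0.0160918.
k=2: B_{4}/(4)! × [f^{(3)}(40) − f^{(3)}(6)] = −1/720 × (-1.46484e-08 − (-0.00128601)) = -1.78610e-06.
Running total after k=2: 0.0160900.
k=3: B_{6}/(6)! × [f^{(5)}(40) − f^{(5)}(6)] = 1/30240 × (-3.84521e-10 − (-0.00150034)) = 4.96145e-08.

S_3 ≈ 0.0160901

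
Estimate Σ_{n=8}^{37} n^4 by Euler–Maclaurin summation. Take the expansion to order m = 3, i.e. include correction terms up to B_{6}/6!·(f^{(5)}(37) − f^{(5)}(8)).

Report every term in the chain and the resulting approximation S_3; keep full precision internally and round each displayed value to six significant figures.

S_3 ≈ 1.48181e+07

The integral term ∫_8^37 x^4 dx = 1.38622e+07.
Endpoint term: (f(8) + f(37))/2 = (4096.00 + 1.87416e+06)/2 = 939128.
Running total after boundary: 1.48014e+07.
Order-1 term: 1/12 · (202612 − 2048.00) = 16713.7.
After k=1: 1.48181e+07.
Order-2 term: −1/720 · (888.000 − 192.000) = -0.966667.
After k=2: 1.48181e+07.
Order-3 term: 1/30240 · (0.00000 − 0.00000) = 0.00000.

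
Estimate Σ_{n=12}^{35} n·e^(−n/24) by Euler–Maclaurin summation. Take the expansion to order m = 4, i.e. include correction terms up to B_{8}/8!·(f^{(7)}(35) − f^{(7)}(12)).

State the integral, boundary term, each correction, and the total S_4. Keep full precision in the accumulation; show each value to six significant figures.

Integral: ∫_12^35 x·e^(−x/24) dx = 194.647.
½[f(12) + f(35)] = ½[7.27837 + 8.14183] = 7.71010.
Integral + boundary = 202.357.
k=1: B_{2}/(2)! × [f^{(1)}(35) − f^{(1)}(12)] = 1/12 × (-0.106619 − 0.303265) = -0.0341570.
After k=1: 202.323.
k=2: B_{4}/(4)! × [f^{(3)}(35) − f^{(3)}(12)] = −1/720 × (0.000622618 − 0.00263251) = 2.79152e-06.
After k=2: 202.323.
k=3: B_{6}/(6)! × [f^{(5)}(35) − f^{(5)}(12)] = 1/30240 × (2.48323e-06 − 8.22660e-06) = -1.89926e-10.
After k=3: 202.323.
k=4: B_{8}/(8)! × [f^{(7)}(35) − f^{(7)}(12)] = −1/1209600 × (6.74570e-09 − 2.06300e-08) = 1.14784e-14.

S_4 ≈ 202.323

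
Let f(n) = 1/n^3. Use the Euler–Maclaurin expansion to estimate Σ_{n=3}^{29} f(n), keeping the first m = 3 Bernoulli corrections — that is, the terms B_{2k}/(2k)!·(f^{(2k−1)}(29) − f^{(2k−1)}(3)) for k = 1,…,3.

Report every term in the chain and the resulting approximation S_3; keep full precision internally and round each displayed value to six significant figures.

The integral term ∫_3^29 1/x^3 dx = 0.0549610.
Boundary: ½(f(3) + f(29)) = ½(0.0370370 + 4.10021e-05) = 0.0185390.
Integral + boundary = 0.0735000.
k=1: B_{2}/(2)! × [f^{(1)}(29) − f^{(1)}(3)] = 1/12 × (-4.24160e-06 − (-0.0370370)) = 0.00308607.
Running total after k=1: 0.0765861.
k=2: B_{4}/(4)! × [f^{(3)}(29) − f^{(3)}(3)] = −1/720 × (-1.00870e-07 − (-0.0823045)) = -0.000114312.
Running total after k=2: 0.0764718.
k=3: B_{6}/(6)! × [f^{(5)}(29) − f^{(5)}(3)] = 1/30240 × (-5.03752e-09 − (-0.384088)) = 1.27013e-05.

S_3 ≈ 0.0764845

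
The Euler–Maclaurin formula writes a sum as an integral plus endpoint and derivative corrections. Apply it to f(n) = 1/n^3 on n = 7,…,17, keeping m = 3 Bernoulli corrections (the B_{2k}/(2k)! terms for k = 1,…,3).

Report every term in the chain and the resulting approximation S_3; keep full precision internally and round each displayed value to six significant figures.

The integral term ∫_7^17 1/x^3 dx = 0.00847398.
Boundary: ½(f(7) + f(17)) = ½(0.00291545 + 0.000203542) = 0.00155950.
So far: 0.0100335.
k=1: B_{2}/(2)! × [f^{(1)}(17) − f^{(1)}(7)] = 1/12 × (-3.59191e-05 − (-0.00124948)) = 0.000101130.
After k=1: 0.0101346.
k=2: B_{4}/(4)! × [f^{(3)}(17) − f^{(3)}(7)] = −1/720 × (-2.48575e-06 − (-0.000509992)) = -7.04869e-07.
After k=2: 0.0101339.
k=3: B_{6}/(6)! × [f^{(5)}(17) − f^{(5)}(7)] = 1/30240 × (-3.61251e-07 − (-0.000437136)) = 1.44436e-08.

S_3 ≈ 0.0101339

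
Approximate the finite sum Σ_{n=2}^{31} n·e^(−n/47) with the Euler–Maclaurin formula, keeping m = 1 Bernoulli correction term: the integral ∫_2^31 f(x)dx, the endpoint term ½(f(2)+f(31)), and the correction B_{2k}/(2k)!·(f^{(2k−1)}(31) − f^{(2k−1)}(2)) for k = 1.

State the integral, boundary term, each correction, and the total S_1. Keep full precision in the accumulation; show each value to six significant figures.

S_1 ≈ 320.384

The integral term ∫_2^31 x·e^(−x/47) dx = 311.472.
Endpoint term: (f(2) + f(31))/2 = (1.91668 + 16.0292)/2 = 8.97294.
Integral + boundary = 320.445.
k=1: B_{2}/(2)! × [f^{(1)}(31) − f^{(1)}(2)] = 1/12 × (0.176024 − 0.917559) = -0.0617946.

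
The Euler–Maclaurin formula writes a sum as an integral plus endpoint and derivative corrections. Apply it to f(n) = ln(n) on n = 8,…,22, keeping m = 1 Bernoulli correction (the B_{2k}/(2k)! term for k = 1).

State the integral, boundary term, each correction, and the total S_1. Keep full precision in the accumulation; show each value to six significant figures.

∫_8^22 ln(x) dx evaluates to 37.3674.
Endpoint term: (f(8) + f(22))/2 = (2.07944 + 3.09104)/2 = 2.58524.
Integral + boundary = 39.9526.
Order-1 term: 1/12 · (0.0454545 − 0.125000) = -0.00662879.

S_1 ≈ 39.9460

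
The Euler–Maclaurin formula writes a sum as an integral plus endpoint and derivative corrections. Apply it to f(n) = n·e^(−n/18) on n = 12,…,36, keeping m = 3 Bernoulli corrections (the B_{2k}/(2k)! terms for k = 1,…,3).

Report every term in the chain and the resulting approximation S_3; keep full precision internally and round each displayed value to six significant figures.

S_3 ≈ 151.190

∫_12^36 x·e^(−x/18) dx evaluates to 145.699.
Boundary: ½(f(12) + f(36)) = ½(6.16101 + 4.87207) = 5.51654.
Running total after boundary: 151.216.
k=1: B_{2}/(2)! × [f^{(1)}(36) − f^{(1)}(12)] = 1/12 × (-0.135335 − 0.171139) = -0.0255395.
After k=1: 151.190.
k=2: B_{4}/(4)! × [f^{(3)}(36) − f^{(3)}(12)] = −1/720 × (0.000417701 − 0.00369745) = 4.55520e-06.
After k=2: 151.190.
k=3: B_{6}/(6)! × [f^{(5)}(36) − f^{(5)}(12)] = 1/30240 × (3.86761e-06 − 2.11935e-05) = -5.72946e-10.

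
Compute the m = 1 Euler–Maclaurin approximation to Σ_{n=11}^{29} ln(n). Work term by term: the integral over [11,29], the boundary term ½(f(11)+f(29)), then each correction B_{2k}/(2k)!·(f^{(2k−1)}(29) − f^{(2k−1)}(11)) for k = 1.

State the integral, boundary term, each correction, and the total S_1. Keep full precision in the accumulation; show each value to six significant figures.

S_1 ≈ 56.1526

The integral term ∫_11^29 ln(x) dx = 53.2747.
Endpoint term: (f(11) + f(29))/2 = (2.39790 + 3.36730)/2 = 2.88260.
Running total after boundary: 56.1573.
Order-1 term: 1/12 · (0.0344828 − 0.0909091) = -0.00470219.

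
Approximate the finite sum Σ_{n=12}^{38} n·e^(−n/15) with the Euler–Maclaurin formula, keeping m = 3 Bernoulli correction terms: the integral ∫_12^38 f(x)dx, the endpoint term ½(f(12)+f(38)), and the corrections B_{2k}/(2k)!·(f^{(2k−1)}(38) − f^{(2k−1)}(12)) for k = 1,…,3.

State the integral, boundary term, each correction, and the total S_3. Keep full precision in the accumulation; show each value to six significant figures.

S_3 ≈ 123.047

Integral: ∫_12^38 x·e^(−x/15) dx = 118.860.
½[f(12) + f(38)] = ½[5.39195 + 3.01697] = 4.20446.
So far: 123.065.
Correction k=1: B_{2}/2! · (f^{(1)}(38) − f^{(1)}(12)) = 1/12 · (-0.121737 − 0.0898658) = -0.0176336.
Partial sum through k=1: 123.047.
Correction k=2: B_{4}/4! · (f^{(3)}(38) − f^{(3)}(12)) = −1/720 · (0.000164669 − 0.00439344) = 5.87329e-06.
Partial sum through k=2: 123.047.
Correction k=3: B_{6}/6! · (f^{(5)}(38) − f^{(5)}(12)) = 1/30240 · (3.86841e-06 − 3.72777e-05) = -1.10480e-09.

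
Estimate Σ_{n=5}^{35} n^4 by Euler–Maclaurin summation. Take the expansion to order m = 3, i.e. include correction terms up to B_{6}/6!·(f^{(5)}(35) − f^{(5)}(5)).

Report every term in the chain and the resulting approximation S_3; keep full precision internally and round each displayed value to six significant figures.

The integral term ∫_5^35 x^4 dx = 1.05038e+07.
Endpoint term: (f(5) + f(35))/2 = (625.000 + 1.50062e+06)/2 = 750625.
Running total after boundary: 1.12544e+07.
Correction k=1: B_{2}/2! · (f^{(1)}(35) − f^{(1)}(5)) = 1/12 · (171500 − 500.000) = 14250.0.
Partial sum through k=1: 1.12686e+07.
Correction k=2: B_{4}/4! · (f^{(3)}(35) − f^{(3)}(5)) = −1/720 · (840.000 − 120.000) = -1.00000.
Partial sum through k=2: 1.12686e+07.
Correction k=3: B_{6}/6! · (f^{(5)}(35) − f^{(5)}(5)) = 1/30240 · (0.00000 − 0.00000) = 0.00000.

S_3 ≈ 1.12686e+07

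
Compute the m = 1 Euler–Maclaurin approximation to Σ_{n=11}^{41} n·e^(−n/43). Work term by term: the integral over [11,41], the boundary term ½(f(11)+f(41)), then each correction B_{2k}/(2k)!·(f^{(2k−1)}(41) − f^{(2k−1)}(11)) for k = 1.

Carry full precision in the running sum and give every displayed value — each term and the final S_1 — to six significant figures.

S_1 ≈ 417.961

∫_11^41 x·e^(−x/43) dx evaluates to 405.848.
Endpoint term: (f(11) + f(41))/2 = (8.51715 + 15.8012)/2 = 12.1592.
Running total after boundary: 418.007.
k=1: B_{2}/(2)! × [f^{(1)}(41) − f^{(1)}(11)] = 1/12 × (0.0179253 − 0.576213) = -0.0465240.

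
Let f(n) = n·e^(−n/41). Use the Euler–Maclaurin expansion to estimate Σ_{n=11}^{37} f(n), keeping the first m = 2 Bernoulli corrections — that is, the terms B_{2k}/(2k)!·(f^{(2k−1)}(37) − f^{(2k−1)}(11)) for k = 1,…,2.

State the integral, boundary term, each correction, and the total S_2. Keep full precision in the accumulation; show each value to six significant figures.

S_2 ≈ 344.929

Integral: ∫_11^37 x·e^(−x/41) dx = 333.264.
Endpoint term: (f(11) + f(37))/2 = (8.41152 + 15.0064)/2 = 11.7090.
So far: 344.973.
k=1: B_{2}/(2)! × [f^{(1)}(37) − f^{(1)}(11)] = 1/12 × (0.0395687 − 0.559525) = -0.0433297.
After k=1: 344.929.
k=2: B_{4}/(4)! × [f^{(3)}(37) − f^{(3)}(11)] = −1/720 × (0.000506084 − 0.00124265) = 1.02301e-06.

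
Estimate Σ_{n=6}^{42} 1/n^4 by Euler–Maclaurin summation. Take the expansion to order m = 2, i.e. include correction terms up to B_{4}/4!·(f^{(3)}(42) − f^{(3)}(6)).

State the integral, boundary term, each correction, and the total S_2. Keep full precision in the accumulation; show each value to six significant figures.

S_2 ≈ 0.00196694

∫_6^42 1/x^4 dx evaluates to 0.00153871.
½[f(6) + f(42)] = ½[0.000771605 + 3.21368e-07] = 0.000385963.
Running total after boundary: 0.00192467.
Correction k=1: B_{2}/2! · (f^{(1)}(42) − f^{(1)}(6)) = 1/12 · (-3.06065e-08 − (-0.000514403)) = 4.28644e-05.
Partial sum through k=1: 0.00196754.
Correction k=2: B_{4}/4! · (f^{(3)}(42) − f^{(3)}(6)) = −1/720 · (-5.20519e-10 − (-0.000428669)) = -5.95373e-07.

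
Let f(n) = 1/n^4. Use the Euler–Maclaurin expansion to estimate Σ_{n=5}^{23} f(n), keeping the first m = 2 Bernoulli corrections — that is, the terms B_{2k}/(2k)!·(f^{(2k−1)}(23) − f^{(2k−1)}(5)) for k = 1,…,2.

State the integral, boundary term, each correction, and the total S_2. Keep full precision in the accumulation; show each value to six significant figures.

S_2 ≈ 0.00354554

The integral term ∫_5^23 1/x^4 dx = 0.00263927.
Endpoint term: (f(5) + f(23))/2 = (0.00160000 + 3.57346e-06)/2 = 0.000801787.
Integral + boundary = 0.00344106.
Order-1 term: 1/12 · (-6.21471e-07 − (-0.00128000)) = 0.000106615.
After k=1: 0.00354767.
Order-2 term: −1/720 · (-3.52441e-08 − (-0.00153600)) = -2.13328e-06.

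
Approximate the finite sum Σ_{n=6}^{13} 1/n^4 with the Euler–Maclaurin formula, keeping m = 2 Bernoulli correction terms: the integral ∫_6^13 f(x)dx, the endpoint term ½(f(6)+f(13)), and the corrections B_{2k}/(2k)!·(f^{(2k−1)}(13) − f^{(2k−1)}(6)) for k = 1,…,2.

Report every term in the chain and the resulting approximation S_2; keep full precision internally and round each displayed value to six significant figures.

S_2 ≈ 0.00183617

∫_6^13 1/x^4 dx evaluates to 0.00139149.
Endpoint term: (f(6) + f(13))/2 = (0.000771605 + 3.50128e-05)/2 = 0.000403309.
Running total after boundary: 0.00179480.
Correction k=1: B_{2}/2! · (f^{(1)}(13) − f^{(1)}(6)) = 1/12 · (-1.07732e-05 − (-0.000514403)) = 4.19692e-05.
After k=1: 0.00183677.
Correction k=2: B_{4}/4! · (f^{(3)}(13) − f^{(3)}(6)) = −1/720 · (-1.91240e-06 − (-0.000428669)) = -5.92718e-07.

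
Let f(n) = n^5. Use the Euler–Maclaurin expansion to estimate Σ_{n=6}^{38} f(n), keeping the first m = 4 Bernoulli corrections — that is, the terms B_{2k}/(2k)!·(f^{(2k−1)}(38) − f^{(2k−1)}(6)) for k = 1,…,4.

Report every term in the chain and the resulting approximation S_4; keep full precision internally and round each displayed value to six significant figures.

S_4 ≈ 5.42305e+08

Integral: ∫_6^38 x^5 dx = 5.01815e+08.
½[f(6) + f(38)] = ½[7776.00 + 7.92352e+07] = 3.96215e+07.
So far: 5.41436e+08.
Order-1 term: 1/12 · (1.04257e+07 − 6480.00) = 868267.
Partial sum through k=1: 5.42305e+08.
Order-2 term: −1/720 · (86640.0 − 2160.00) = -117.333.
Partial sum through k=2: 5.42305e+08.
Order-3 term: 1/30240 · (120.000 − 120.000) = 0.00000.
Partial sum through k=3: 5.42305e+08.
Order-4 term: −1/1209600 · (0.00000 − 0.00000) = 0.00000.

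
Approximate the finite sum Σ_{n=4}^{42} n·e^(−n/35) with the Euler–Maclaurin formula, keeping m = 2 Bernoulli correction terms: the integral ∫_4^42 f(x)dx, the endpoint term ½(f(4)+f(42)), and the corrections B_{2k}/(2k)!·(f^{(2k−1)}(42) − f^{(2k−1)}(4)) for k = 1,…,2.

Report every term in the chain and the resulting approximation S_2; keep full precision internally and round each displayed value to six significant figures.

∫_4^42 x·e^(−x/35) dx evaluates to 405.866.
Endpoint term: (f(4) + f(42))/2 = (3.56801 + 12.6502)/2 = 8.10908.
Running total after boundary: 413.975.
Correction k=1: B_{2}/2! · (f^{(1)}(42) − f^{(1)}(4)) = 1/12 · (-0.0602388 − 0.790060) = -0.0708582.
Running total after k=1: 413.904.
Correction k=2: B_{4}/4! · (f^{(3)}(42) − f^{(3)}(4)) = −1/720 · (0.000442571 − 0.00210128) = 2.30376e-06.

S_2 ≈ 413.904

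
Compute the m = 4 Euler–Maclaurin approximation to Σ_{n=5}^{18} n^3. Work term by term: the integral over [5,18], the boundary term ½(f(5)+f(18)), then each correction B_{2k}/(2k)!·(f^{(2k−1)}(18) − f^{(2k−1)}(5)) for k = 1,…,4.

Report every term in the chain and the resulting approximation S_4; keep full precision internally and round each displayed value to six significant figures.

S_4 ≈ 29141.0

∫_5^18 x^3 dx evaluates to 26087.8.
½[f(5) + f(18)] = ½[125.000 + 5832.00] = 2978.50.
Integral + boundary = 29066.2.
Correction k=1: B_{2}/2! · (f^{(1)}(18) − f^{(1)}(5)) = 1/12 · (972.000 − 75.0000) = 74.7500.
After k=1: 29141.0.
Correction k=2: B_{4}/4! · (f^{(3)}(18) − f^{(3)}(5)) = −1/720 · (6.00000 − 6.00000) = 0.00000.
After k=2: 29141.0.
Correction k=3: B_{6}/6! · (f^{(5)}(18) − f^{(5)}(5)) = 1/30240 · (0.00000 − 0.00000) = 0.00000.
After k=3: 29141.0.
Correction k=4: B_{8}/8! · (f^{(7)}(18) − f^{(7)}(5)) = −1/1209600 · (0.00000 − 0.00000) = 0.00000.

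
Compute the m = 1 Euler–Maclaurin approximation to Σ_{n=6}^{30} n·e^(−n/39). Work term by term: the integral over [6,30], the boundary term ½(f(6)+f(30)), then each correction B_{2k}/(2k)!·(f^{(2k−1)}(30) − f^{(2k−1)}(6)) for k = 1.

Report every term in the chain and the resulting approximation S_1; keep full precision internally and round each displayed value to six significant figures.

S_1 ≈ 267.288

The integral term ∫_6^30 x·e^(−x/39) dx = 257.817.
Endpoint term: (f(6) + f(30))/2 = (5.14442 + 13.9011)/2 = 9.52275.
Running total after boundary: 267.340.
k=1: B_{2}/(2)! × [f^{(1)}(30) − f^{(1)}(6)] = 1/12 × (0.106931 − 0.725496) = -0.0515470.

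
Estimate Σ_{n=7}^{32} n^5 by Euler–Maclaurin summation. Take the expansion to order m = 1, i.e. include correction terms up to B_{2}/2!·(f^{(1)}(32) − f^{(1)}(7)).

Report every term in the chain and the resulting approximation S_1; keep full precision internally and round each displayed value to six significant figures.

The integral term ∫_7^32 x^5 dx = 1.78937e+08.
½[f(7) + f(32)] = ½[16807.0 + 3.35544e+07] = 1.67856e+07.
So far: 1.95723e+08.
Order-1 term: 1/12 · (5.24288e+06 − 12005.0) = 435906.

S_1 ≈ 1.96159e+08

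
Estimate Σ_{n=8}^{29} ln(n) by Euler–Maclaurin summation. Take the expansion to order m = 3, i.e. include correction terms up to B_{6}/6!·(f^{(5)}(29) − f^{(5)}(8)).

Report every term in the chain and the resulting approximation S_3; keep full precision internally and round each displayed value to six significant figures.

The integral term ∫_8^29 ln(x) dx = 60.0160.
Endpoint term: (f(8) + f(29))/2 = (2.07944 + 3.36730)/2 = 2.72337.
Integral + boundary = 62.7394.
Order-1 term: 1/12 · (0.0344828 − 0.125000) = -0.00754310.
Running total after k=1: 62.7319.
Order-2 term: −1/720 · (8.20042e-05 − 0.00390625) = 5.31145e-06.
Running total after k=2: 62.7319.
Order-3 term: 1/30240 · (1.17010e-06 − 0.000732422) = -2.41816e-08.

S_3 ≈ 62.7319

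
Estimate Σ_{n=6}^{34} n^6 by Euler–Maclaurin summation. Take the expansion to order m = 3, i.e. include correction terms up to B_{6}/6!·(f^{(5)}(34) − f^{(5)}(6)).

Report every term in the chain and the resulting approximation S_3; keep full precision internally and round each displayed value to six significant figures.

∫_6^34 x^6 dx evaluates to 7.50330e+09.
Endpoint term: (f(6) + f(34))/2 = (46656.0 + 1.54480e+09)/2 = 7.72426e+08.
So far: 8.27572e+09.
Correction k=1: B_{2}/2! · (f^{(1)}(34) − f^{(1)}(6)) = 1/12 · (2.72613e+08 − 46656.0) = 2.27138e+07.
Running total after k=1: 8.29844e+09.
Correction k=2: B_{4}/4! · (f^{(3)}(34) − f^{(3)}(6)) = −1/720 · (4.71648e+06 − 25920.0) = -6514.67.
Running total after k=2: 8.29843e+09.
Correction k=3: B_{6}/6! · (f^{(5)}(34) − f^{(5)}(6)) = 1/30240 · (24480.0 − 4320.00) = 0.666667.

S_3 ≈ 8.29843e+09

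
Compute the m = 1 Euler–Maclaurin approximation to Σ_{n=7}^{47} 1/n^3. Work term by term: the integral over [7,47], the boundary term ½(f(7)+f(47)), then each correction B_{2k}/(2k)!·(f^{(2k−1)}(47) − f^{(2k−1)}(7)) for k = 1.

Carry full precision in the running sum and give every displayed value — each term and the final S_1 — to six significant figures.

∫_7^47 1/x^3 dx evaluates to 0.00997773.
Boundary: ½(f(7) + f(47)) = ½(0.00291545 + 9.63178e-06) = 0.00146254.
Integral + boundary = 0.0114403.
Order-1 term: 1/12 · (-6.14794e-07 − (-0.00124948)) = 0.000104072.

S_1 ≈ 0.0115443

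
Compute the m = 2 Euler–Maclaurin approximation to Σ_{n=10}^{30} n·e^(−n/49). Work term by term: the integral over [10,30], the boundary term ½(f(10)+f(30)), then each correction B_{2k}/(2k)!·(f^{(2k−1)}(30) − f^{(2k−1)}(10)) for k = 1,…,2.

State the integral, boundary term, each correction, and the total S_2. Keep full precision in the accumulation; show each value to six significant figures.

∫_10^30 x·e^(−x/49) dx evaluates to 258.714.
Endpoint term: (f(10) + f(30))/2 = (8.15396 + 16.2640)/2 = 12.2090.
Integral + boundary = 270.923.
Order-1 term: 1/12 · (0.210215 − 0.648988) = -0.0365645.
After k=1: 270.887.
Order-2 term: −1/720 · (0.000539142 − 0.000949513) = 5.69960e-07.

S_2 ≈ 270.887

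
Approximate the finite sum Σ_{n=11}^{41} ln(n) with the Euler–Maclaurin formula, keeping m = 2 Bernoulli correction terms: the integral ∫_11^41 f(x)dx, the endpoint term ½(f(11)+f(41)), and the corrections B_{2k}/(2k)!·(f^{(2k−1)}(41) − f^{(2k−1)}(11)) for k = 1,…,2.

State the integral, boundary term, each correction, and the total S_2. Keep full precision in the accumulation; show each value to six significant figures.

Integral: ∫_11^41 ln(x) dx = 95.8796.
Endpoint term: (f(11) + f(41))/2 = (2.39790 + 3.71357)/2 = 3.05573.
Running total after boundary: 98.9353.
Correction k=1: B_{2}/2! · (f^{(1)}(41) − f^{(1)}(11)) = 1/12 · (0.0243902 − 0.0909091) = -0.00554324.
Partial sum through k=1: 98.9298.
Correction k=2: B_{4}/4! · (f^{(3)}(41) − f^{(3)}(11)) = −1/720 · (2.90187e-05 − 0.00150263) = 2.04668e-06.

S_2 ≈ 98.9298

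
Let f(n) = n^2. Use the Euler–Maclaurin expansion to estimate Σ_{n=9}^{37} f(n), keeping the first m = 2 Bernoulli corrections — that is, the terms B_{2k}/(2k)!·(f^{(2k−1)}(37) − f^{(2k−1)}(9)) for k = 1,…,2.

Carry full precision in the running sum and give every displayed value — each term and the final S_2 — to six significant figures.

The integral term ∫_9^37 x^2 dx = 16641.3.
Endpoint term: (f(9) + f(37))/2 = (81.0000 + 1369.00)/2 = 725.000.
Running total after boundary: 17366.3.
k=1: B_{2}/(2)! × [f^{(1)}(37) − f^{(1)}(9)] = 1/12 × (74.0000 − 18.0000) = 4.66667.
Running total after k=1: 17371.0.
k=2: B_{4}/(4)! × [f^{(3)}(37) − f^{(3)}(9)] = −1/720 × (0.00000 − 0.00000) = 0.00000.

S_2 ≈ 17371.0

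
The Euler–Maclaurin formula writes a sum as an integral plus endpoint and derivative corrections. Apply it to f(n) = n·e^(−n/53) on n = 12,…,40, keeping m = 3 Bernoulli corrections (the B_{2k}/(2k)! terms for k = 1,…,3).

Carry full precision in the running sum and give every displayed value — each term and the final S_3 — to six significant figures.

S_3 ≈ 443.806

∫_12^40 x·e^(−x/53) dx evaluates to 429.660.
½[f(12) + f(40)] = ½[9.56864 + 18.8057] = 14.1872.
So far: 443.847.
k=1: B_{2}/(2)! × [f^{(1)}(40) − f^{(1)}(12)] = 1/12 × (0.115318 − 0.616847) = -0.0417940.
After k=1: 443.806.
k=2: B_{4}/(4)! × [f^{(3)}(40) − f^{(3)}(12)] = −1/720 × (0.000375794 − 0.000787334) = 5.71583e-07.
After k=2: 443.806.
k=3: B_{6}/(6)! × [f^{(5)}(40) − f^{(5)}(12)] = 1/30240 × (2.52949e-07 − 4.82403e-07) = -7.58776e-12.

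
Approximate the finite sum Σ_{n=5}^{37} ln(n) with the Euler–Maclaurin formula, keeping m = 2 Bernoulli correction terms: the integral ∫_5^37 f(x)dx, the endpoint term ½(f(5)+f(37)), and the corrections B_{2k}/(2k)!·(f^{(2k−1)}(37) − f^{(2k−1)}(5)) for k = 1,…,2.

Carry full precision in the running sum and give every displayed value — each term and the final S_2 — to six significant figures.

S_2 ≈ 96.1526

∫_5^37 ln(x) dx evaluates to 93.5568.
½[f(5) + f(37)] = ½[1.60944 + 3.61092] = 2.61018.
Running total after boundary: 96.1670.
Order-1 term: 1/12 · (0.0270270 − 0.200000) = -0.0144144.
Partial sum through k=1: 96.1525.
Order-2 term: −1/720 · (3.94843e-05 − 0.0160000) = 2.21674e-05.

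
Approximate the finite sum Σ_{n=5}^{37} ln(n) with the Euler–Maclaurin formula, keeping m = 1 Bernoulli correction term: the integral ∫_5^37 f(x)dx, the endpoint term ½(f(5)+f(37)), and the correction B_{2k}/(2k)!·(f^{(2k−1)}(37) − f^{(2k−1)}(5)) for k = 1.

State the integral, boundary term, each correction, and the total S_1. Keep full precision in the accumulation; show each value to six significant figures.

Integral: ∫_5^37 ln(x) dx = 93.5568.
Boundary: ½(f(5) + f(37)) = ½(1.60944 + 3.61092) = 2.61018.
So far: 96.1670.
Correction k=1: B_{2}/2! · (f^{(1)}(37) − f^{(1)}(5)) = 1/12 · (0.0270270 − 0.200000) = -0.0144144.

S_1 ≈ 96.1525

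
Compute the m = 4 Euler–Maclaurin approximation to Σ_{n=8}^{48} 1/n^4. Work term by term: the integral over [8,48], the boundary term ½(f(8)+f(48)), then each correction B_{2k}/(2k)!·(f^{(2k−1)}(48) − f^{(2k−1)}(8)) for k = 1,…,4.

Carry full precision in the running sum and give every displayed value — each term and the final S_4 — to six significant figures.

∫_8^48 1/x^4 dx evaluates to 0.000648028.
½[f(8) + f(48)] = ½[0.000244141 + 1.88380e-07] = 0.000122165.
So far: 0.000770192.
k=1: B_{2}/(2)! × [f^{(1)}(48) − f^{(1)}(8)] = 1/12 × (-1.56983e-08 − (-0.000122070)) = 1.01712e-05.
After k=1: 0.000780363.
k=2: B_{4}/(4)! × [f^{(3)}(48) − f^{(3)}(8)] = −1/720 × (-2.04406e-10 − (-5.72205e-05)) = -7.94726e-08.
After k=2: 0.000780284.
k=3: B_{6}/(6)! × [f^{(5)}(48) − f^{(5)}(8)] = 1/30240 × (-4.96819e-12 − (-5.00679e-05)) = 1.65568e-09.
After k=3: 0.000780285.
k=4: B_{8}/(8)! × [f^{(7)}(48) − f^{(7)}(8)] = −1/1209600 × (-1.94070e-13 − (-7.04080e-05)) = -5.82077e-11.

S_4 ≈ 0.000780285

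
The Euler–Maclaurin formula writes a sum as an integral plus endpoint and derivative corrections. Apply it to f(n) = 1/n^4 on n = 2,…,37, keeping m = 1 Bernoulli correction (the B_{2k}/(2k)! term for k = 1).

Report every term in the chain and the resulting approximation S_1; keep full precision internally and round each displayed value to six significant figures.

∫_2^37 1/x^4 dx evaluates to 0.0416601.
½[f(2) + f(37)] = ½[0.0625000 + 5.33572e-07] = 0.0312503.
Integral + boundary = 0.0729104.
Order-1 term: 1/12 · (-5.76835e-08 − (-0.125000)) = 0.0104167.

S_1 ≈ 0.0833270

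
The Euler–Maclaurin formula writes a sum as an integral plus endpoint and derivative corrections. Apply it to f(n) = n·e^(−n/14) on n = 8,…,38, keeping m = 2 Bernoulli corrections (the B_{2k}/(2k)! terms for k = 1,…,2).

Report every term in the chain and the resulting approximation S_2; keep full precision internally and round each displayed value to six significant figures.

S_2 ≈ 129.190

The integral term ∫_8^38 x·e^(−x/14) dx = 125.702.
Boundary: ½(f(8) + f(38)) = ½(4.51774 + 2.51759) = 3.51767.
So far: 129.219.
Correction k=1: B_{2}/2! · (f^{(1)}(38) − f^{(1)}(8)) = 1/12 · (-0.113575 − 0.242022) = -0.0296331.
Partial sum through k=1: 129.190.
Correction k=2: B_{4}/4! · (f^{(3)}(38) − f^{(3)}(8)) = −1/720 · (9.65776e-05 − 0.00699724) = 9.58425e-06.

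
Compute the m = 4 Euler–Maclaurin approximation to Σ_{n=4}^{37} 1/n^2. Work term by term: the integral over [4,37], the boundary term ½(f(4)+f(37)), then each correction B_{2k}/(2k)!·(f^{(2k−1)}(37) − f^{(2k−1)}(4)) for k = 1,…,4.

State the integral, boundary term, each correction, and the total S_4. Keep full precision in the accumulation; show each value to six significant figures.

S_4 ≈ 0.257158

The integral term ∫_4^37 1/x^2 dx = 0.222973.
Endpoint term: (f(4) + f(37))/2 = (0.0625000 + 0.000730460)/2 = 0.0316152.
So far: 0.254588.
k=1: B_{2}/(2)! × [f^{(1)}(37) − f^{(1)}(4)] = 1/12 × (-3.94843e-05 − (-0.0312500)) = 0.00260088.
Running total after k=1: 0.257189.
k=2: B_{4}/(4)! × [f^{(3)}(37) − f^{(3)}(4)] = −1/720 × (-3.46101e-07 − (-0.0234375)) = -3.25516e-05.
Running total after k=2: 0.257157.
k=3: B_{6}/(6)! × [f^{(5)}(37) − f^{(5)}(4)] = 1/30240 × (-7.58439e-09 − (-0.0439453)) = 1.45322e-06.
Running total after k=3: 0.257158.
k=4: B_{8}/(8)! × [f^{(7)}(37) − f^{(7)}(4)] = −1/1209600 × (-3.10245e-10 − (-0.153809)) = -1.27157e-07.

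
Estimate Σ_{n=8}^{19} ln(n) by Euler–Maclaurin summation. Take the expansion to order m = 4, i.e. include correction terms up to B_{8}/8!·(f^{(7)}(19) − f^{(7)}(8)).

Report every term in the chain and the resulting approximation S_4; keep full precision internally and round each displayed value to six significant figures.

S_4 ≈ 30.8147

The integral term ∫_8^19 ln(x) dx = 28.3088.
½[f(8) + f(19)] = ½[2.07944 + 2.94444] = 2.51194.
So far: 30.8207.
Order-1 term: 1/12 · (0.0526316 − 0.125000) = -0.00603070.
Partial sum through k=1: 30.8147.
Order-2 term: −1/720 · (0.000291588 − 0.00390625) = 5.02036e-06.
Partial sum through k=2: 30.8147.
Order-3 term: 1/30240 · (9.69267e-06 − 0.000732422) = -2.38998e-08.
Partial sum through k=3: 30.8147.
Order-4 term: −1/1209600 · (8.05485e-07 − 0.000343323) = 2.83166e-10.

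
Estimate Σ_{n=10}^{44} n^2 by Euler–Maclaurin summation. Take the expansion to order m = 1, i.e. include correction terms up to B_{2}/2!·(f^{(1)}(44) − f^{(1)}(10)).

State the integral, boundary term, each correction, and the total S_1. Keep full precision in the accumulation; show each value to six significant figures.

S_1 ≈ 29085.0

The integral term ∫_10^44 x^2 dx = 28061.3.
½[f(10) + f(44)] = ½[100.000 + 1936.00] = 1018.00.
Running total after boundary: 29079.3.
Order-1 term: 1/12 · (88.0000 − 20.0000) = 5.66667.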